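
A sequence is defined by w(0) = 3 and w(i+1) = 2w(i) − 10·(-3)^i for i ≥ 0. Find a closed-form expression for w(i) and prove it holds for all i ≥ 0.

Claim: w(i) = 2^i + 2·(-3)^i.

Base case: w(0) = 3, and 2^0 + 2·(-3)^0 = 1 + 2 = 3.
Assume w(m) = 2^m + 2·(-3)^m for some m ≥ 0.
Then w(m+1) = 2w(m) − 10·(-3)^m = 2·(2^m + 2·(-3)^m) − 10·(-3)^m = 2^{m+1} + 4·(-3)^m − 10·(-3)^m = 2^{m+1} − 6·(-3)^m = 2^{m+1} + 2·(-3)^{m+1}.
Hence w(i) = 2^i + 2·(-3)^i for every i ≥ 0, by induction.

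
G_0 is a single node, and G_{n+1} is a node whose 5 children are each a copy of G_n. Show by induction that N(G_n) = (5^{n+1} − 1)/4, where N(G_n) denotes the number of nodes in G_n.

Base case: N(G_0) = 1, and (5^{0+1} − 1)/4 = 1.
Assume N(G_m) = (5^{m+1} − 1)/4.
Then N(G_{m+1}) = 1 + 5N(G_m) = 1 + 5·(5^{m+1} − 1)/4 = 1 + (5^{m+2} − 5)/4 = (4 + 5^{m+2} − 5)/4 = (5^{m+2} − 1)/4.
By induction, N(G_n) = (5^{n+1} − 1)/4 for all n ≥ 0.

N(G_n) = (5^{n+1} − 1)/4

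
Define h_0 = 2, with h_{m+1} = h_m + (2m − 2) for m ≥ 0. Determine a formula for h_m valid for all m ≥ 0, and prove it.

Claim: h_m = m^2 − 3m + 2.

Base case: h_0 = 2, and 0^2 − 3·0 + 2 = 2.
Assume h_k = k^2 − 3k + 2.
Then h_{k+1} = h_k + (2k − 2) = (k^2 − 3k + 2) + (2k − 2) = k^2 − k,
and (k+1)^2 − 3·(k+1) + 2 = k^2 − k.
By induction, h_m = m^2 − 3m + 2 for all m ≥ 0.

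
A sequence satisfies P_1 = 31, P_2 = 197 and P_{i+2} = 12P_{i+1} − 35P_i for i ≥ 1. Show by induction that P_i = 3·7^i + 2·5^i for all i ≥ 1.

Base cases: P_1 = 31 and 3·7^1 + 2·5^1 = 31; P_2 = 197 and 3·7^2 + 2·5^2 = 197.
Assume P_j = 3·7^j + 2·5^j for all 1 ≤ j ≤ r, where r ≥ 2.
Then P_{r+1} = 12P_r − 35P_{r−1} = 12·(3·7^r + 2·5^r) − 35·(3·7^{r−1} + 2·5^{r−1}) = 3·(12·7 − 35)7^{r−1} + 2·(12·5 − 35)5^{r−1} = 147·7^{r−1} + 50·5^{r−1} = 3·7^{r+1} + 2·5^{r+1}.
By strong induction, P_i = 3·7^i + 2·5^i for all i ≥ 1.

P_i = 3·7^i + 2·5^i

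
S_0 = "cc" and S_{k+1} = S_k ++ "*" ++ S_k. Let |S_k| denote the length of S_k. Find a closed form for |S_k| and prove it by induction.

Claim: |S_k| = 3·2^k − 1.

Base case: |S_0| = 2, and 3·2^0 − 1 = 2.
Assume |S_m| = 3·2^m − 1.
Then |S_{m+1}| = |S_m| + 1 + |S_m| = 2|S_m| + 1 = 2(3·2^m − 1) + 1 = 3·2^{m+1} − 2 + 1 = 3·2^{m+1} − 1.
This completes the inductive step, so |S_k| = 3·2^k − 1 for all k ≥ 0.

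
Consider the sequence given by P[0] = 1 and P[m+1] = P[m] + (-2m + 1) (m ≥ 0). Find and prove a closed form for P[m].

Claim: P[m] = -m^2 + 2m + 1.

Base case: P[0] = 1, and -0^2 + 2·0 + 1 = 1.
Assume P[r] = -r^2 + 2r + 1.
Then P[r+1] = P[r] + (-2r + 1) = (-r^2 + 2r + 1) + (-2r + 1) = -r^2 + 2,
and -(r+1)^2 + 2·(r+1) + 1 = -r^2 + 2.
By induction, P[m] = -m^2 + 2m + 1 for all m ≥ 0.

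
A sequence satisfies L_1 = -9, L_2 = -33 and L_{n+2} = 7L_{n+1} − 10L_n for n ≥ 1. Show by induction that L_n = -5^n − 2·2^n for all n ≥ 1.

Base cases: L_1 = -9 and -5^1 − 2·2^1 = -9; L_2 = -33 and -5^2 − 2·2^2 = -33.
Assume L_j = -5^j − 2·2^j for all 1 ≤ j ≤ r, where r ≥ 2.
Then L_{r+1} = 7L_r − 10L_{r−1} = 7·(-5^r − 2·2^r) − 10·(-5^{r−1} − 2·2^{r−1}) = -(7·5 − 10)5^{r−1} − 2·(7·2 − 10)2^{r−1} = -25·5^{r−1} − 8·2^{r−1} = -5^{r+1} − 2·2^{r+1}.
So the formula holds for r+1, and by strong induction L_n = -5^n − 2·2^n for all n ≥ 1.

L_n = -5^n − 2·2^n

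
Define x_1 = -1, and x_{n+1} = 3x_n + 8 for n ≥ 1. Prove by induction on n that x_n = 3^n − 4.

Base case: x_1 = -1, and 3^1 − 4 = 3 − 4 = -1.
Assume x_j = 3^j − 4 for some j ≥ 1.
Then x_{j+1} = 3x_j + 8 = 3·(3^j − 4) + 8 = 3^{j+1} − 12 + 8 = 3^{j+1} − 4.
Hence x_n = 3^n − 4 for every n ≥ 1, by induction.

x_n = 3^n − 4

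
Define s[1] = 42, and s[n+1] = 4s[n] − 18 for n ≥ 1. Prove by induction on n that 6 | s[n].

Base case: s[1] = 42 = 6·7, so 6 | s[1].
Assume 6 | s[j], so s[j] = 6t for some integer t.
Then s[j+1] = 4s[j] − 18 = 4·(6t) − 18 = 6(4t − 3), so 6 | s[j+1].
This completes the inductive step, so 6 | s[n] for all n ≥ 1.

6 | s[n]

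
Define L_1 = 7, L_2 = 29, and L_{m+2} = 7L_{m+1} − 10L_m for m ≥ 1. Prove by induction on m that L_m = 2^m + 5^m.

Base cases: L_1 = 7 and 2^1 + 5^1 = 7; L_2 = 29 and 2^2 + 5^2 = 29.
Assume L_j = 2^j + 5^j for all 1 ≤ j ≤ r, where r ≥ 2.
Then L_{r+1} = 7L_r − 10L_{r−1} = 7·(2^r + 5^r) − 10·(2^{r−1} + 5^{r−1}) = (7·2 − 10)2^{r−1} + (7·5 − 10)5^{r−1} = 4·2^{r−1} + 25·5^{r−1} = 2^{r+1} + 5^{r+1}.
Hence L_m = 2^m + 5^m for every m ≥ 1, by strong induction.

L_m = 2^m + 5^m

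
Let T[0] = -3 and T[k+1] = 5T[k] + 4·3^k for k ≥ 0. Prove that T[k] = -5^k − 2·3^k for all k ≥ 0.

Base case: T[0] = -3, and -5^0 − 2·3^0 = -1 − 2 = -3.
Assume T[r] = -5^r − 2·3^r for some r ≥ 0.
Then T[r+1] = 5T[r] + 4·3^r = 5·(-5^r − 2·3^r) + 4·3^r = -5^{r+1} − 10·3^r + 4·3^r = -5^{r+1} − 6·3^r = -5^{r+1} − 2·3^{r+1}.
Hence T[k] = -5^k − 2·3^k for every k ≥ 0, by induction.

T[k] = -5^k − 2·3^k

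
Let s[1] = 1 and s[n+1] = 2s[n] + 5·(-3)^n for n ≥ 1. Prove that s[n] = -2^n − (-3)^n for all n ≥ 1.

Base case: s[1] = 1, and -2^1 − (-3)^1 = -2 + 3 = 1.
Assume s[j] = -2^j − (-3)^j for some j ≥ 1.
Then s[j+1] = 2s[j] + 5·(-3)^j = 2·(-2^j − (-3)^j) + 5·(-3)^j = -2^{j+1} − 2·(-3)^j + 5·(-3)^j = -2^{j+1} + 3·(-3)^j = -2^{j+1} − (-3)^{j+1}.
So the formula holds for j+1, and by induction s[n] = -2^n − (-3)^n for all n ≥ 1.

s[n] = -2^n − (-3)^n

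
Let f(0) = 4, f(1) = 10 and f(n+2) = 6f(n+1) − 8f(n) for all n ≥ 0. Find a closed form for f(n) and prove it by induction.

Claim: f(n) = 3·2^n + 4^n.

Base cases: f(0) = 4 and 3·2^0 + 4^0 = 4; f(1) = 10 and 3·2^1 + 4^1 = 10.
Assume f(i) = 3·2^i + 4^i for all 0 ≤ i ≤ j, where j ≥ 1.
Then f(j+1) = 6f(j) − 8f(j−1) = 6·(3·2^j + 4^j) − 8·(3·2^{j−1} + 4^{j−1}) = 3·(6·2 − 8)2^{j−1} + (6·4 − 8)4^{j−1} = 12·2^{j−1} + 16·4^{j−1} = 3·2^{j+1} + 4^{j+1}.
This completes the inductive step, so f(n) = 3·2^n + 4^n for all n ≥ 0.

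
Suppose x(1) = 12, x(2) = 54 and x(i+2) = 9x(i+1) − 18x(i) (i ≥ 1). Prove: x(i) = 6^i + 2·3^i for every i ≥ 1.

Base cases: x(1) = 12 and 6^1 + 2·3^1 = 12; x(2) = 54 and 6^2 + 2·3^2 = 54.
Assume x(j) = 6^j + 2·3^j for all 1 ≤ j ≤ r, where r ≥ 2.
Then x(r+1) = 9x(r) − 18x(r−1) = 9·(6^r + 2·3^r) − 18·(6^{r−1} + 2·3^{r−1}) = (9·6 − 18)6^{r−1} + 2·(9·3 − 18)3^{r−1} = 36·6^{r−1} + 18·3^{r−1} = 6^{r+1} + 2·3^{r+1}.
So the formula holds for r+1, and by strong induction x(i) = 6^i + 2·3^i for all i ≥ 1.

x(i) = 6^i + 2·3^i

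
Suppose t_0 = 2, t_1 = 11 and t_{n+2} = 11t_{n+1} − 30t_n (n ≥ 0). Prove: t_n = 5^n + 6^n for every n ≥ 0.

Base cases: t_0 = 2 and 5^0 + 6^0 = 2; t_1 = 11 and 5^1 + 6^1 = 11.
Assume t_i = 5^i + 6^i for all 0 ≤ i ≤ j, where j ≥ 1.
Then t_{j+1} = 11t_j − 30t_{j−1} = 11·(5^j + 6^j) − 30·(5^{j−1} + 6^{j−1}) = (11·5 − 30)5^{j−1} + (11·6 − 30)6^{j−1} = 25·5^{j−1} + 36·6^{j−1} = 5^{j+1} + 6^{j+1}.
Hence t_n = 5^n + 6^n for every n ≥ 0, by strong induction.

t_n = 5^n + 6^n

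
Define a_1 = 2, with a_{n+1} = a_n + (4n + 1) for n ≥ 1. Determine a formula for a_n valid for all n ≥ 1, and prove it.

Claim: a_n = 2n^2 − n + 1.

Base case: a_1 = 2, and 2·1^2 − 1 + 1 = 2.
Assume a_r = 2r^2 − r + 1.
Then a_{r+1} = a_r + (4r + 1) = (2r^2 − r + 1) + (4r + 1) = 2r^2 + 3r + 2,
and 2·(r+1)^2 − (r+1) + 1 = 2r^2 + 3r + 2.
By induction, a_n = 2n^2 − n + 1 for all n ≥ 1.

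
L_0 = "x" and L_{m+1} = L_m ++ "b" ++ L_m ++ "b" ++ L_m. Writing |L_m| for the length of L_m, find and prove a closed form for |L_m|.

Claim: |L_m| = 2·3^m − 1.

Base case: |L_0| = 1, and 2·3^0 − 1 = 1.
Assume |L_r| = 2·3^r − 1.
Then |L_{r+1}| = 3|L_r| + 2 = 3(2·3^r − 1) + 2 = 2·3^{r+1} − 3 + 2 = 2·3^{r+1} − 1.
This completes the inductive step, so |L_m| = 2·3^m − 1 for all m ≥ 0.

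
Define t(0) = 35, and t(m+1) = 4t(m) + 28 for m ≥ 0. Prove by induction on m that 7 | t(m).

Base case: t(0) = 35 = 7·5, so 7 | t(0).
Assume 7 | t(j), so t(j) = 7s for some integer s.
Then t(j+1) = 4t(j) + 28 = 4·(7s) + 28 = 7(4s + 4), so 7 | t(j+1).
Hence 7 | t(m) for every m ≥ 0, by induction.

7 | t(m)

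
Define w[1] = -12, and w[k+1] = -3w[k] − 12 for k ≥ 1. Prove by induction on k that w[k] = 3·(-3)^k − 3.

Base case: w[1] = -12, and 3·(-3)^1 − 3 = -9 − 3 = -12.
Assume w[m] = 3·(-3)^m − 3 for some m ≥ 1.
Then w[m+1] = -3w[m] − 12 = -3·(3·(-3)^m − 3) − 12 = -9·(-3)^m + 9 − 12 = 3·(-3)^{m+1} − 3.
So the formula holds for m+1, and by induction w[k] = 3·(-3)^k − 3 for all k ≥ 1.

w[k] = 3·(-3)^k − 3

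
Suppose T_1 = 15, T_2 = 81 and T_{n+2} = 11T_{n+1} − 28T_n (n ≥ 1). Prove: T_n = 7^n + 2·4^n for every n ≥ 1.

Base cases: T_1 = 15 and 7^1 + 2·4^1 = 15; T_2 = 81 and 7^2 + 2·4^2 = 81.
Assume T_j = 7^j + 2·4^j for all 1 ≤ j ≤ k, where k ≥ 2.
Then T_{k+1} = 11T_k − 28T_{k−1} = 11·(7^k + 2·4^k) − 28·(7^{k−1} + 2·4^{k−1}) = (11·7 − 28)7^{k−1} + 2·(11·4 − 28)4^{k−1} = 49·7^{k−1} + 32·4^{k−1} = 7^{k+1} + 2·4^{k+1}.
By strong induction, T_n = 7^n + 2·4^n for all n ≥ 1.

T_n = 7^n + 2·4^n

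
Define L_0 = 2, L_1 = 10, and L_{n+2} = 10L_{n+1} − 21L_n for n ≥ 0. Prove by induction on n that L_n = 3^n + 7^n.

Base cases: L_0 = 2 and 3^0 + 7^0 = 2; L_1 = 10 and 3^1 + 7^1 = 10.
Assume L_j = 3^j + 7^j for all 0 ≤ j ≤ k, where k ≥ 1.
Then L_{k+1} = 10L_k − 21L_{k−1} = 10·(3^k + 7^k) − 21·(3^{k−1} + 7^{k−1}) = (10·3 − 21)3^{k−1} + (10·7 − 21)7^{k−1} = 9·3^{k−1} + 49·7^{k−1} = 3^{k+1} + 7^{k+1}.
So the formula holds for k+1, and by strong induction L_n = 3^n + 7^n for all n ≥ 0.

L_n = 3^n + 7^n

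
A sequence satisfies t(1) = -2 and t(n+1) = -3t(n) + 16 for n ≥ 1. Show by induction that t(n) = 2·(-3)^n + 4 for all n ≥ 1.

Base case: t(1) = -2, and 2·(-3)^1 + 4 = -6 + 4 = -2.
Assume t(k) = 2·(-3)^k + 4 for some k ≥ 1.
Then t(k+1) = -3t(k) + 16 = -3·(2·(-3)^k + 4) + 16 = -6·(-3)^k − 12 + 16 = 2·(-3)^{k+1} + 4.
So the formula holds for k+1, and by induction t(n) = 2·(-3)^n + 4 for all n ≥ 1.

t(n) = 2·(-3)^n + 4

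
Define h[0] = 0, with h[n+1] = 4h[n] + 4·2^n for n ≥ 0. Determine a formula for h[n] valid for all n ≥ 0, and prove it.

Claim: h[n] = 2·4^n − 2·2^n.

Base case: h[0] = 0, and 2·4^0 − 2·2^0 = 2 − 2 = 0.
Assume h[r] = 2·4^r − 2·2^r for some r ≥ 0.
Then h[r+1] = 4h[r] + 4·2^r = 4·(2·4^r − 2·2^r) + 4·2^r = 2·4^{r+1} − 8·2^r + 4·2^r = 2·4^{r+1} − 4·2^r = 2·4^{r+1} − 2·2^{r+1}.
So the formula holds for r+1, and by induction h[n] = 2·4^n − 2·2^n for all n ≥ 0.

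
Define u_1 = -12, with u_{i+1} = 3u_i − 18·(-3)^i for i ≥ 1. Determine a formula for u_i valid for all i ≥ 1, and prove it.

Claim: u_i = -3^i + 3·(-3)^i.

Base case: u_1 = -12, and -3^1 + 3·(-3)^1 = -3 − 9 = -12.
Assume u_m = -3^m + 3·(-3)^m for some m ≥ 1.
Then u_{m+1} = 3u_m − 18·(-3)^m = 3·(-3^m + 3·(-3)^m) − 18·(-3)^m = -3^{m+1} + 9·(-3)^m − 18·(-3)^m = -3^{m+1} − 9·(-3)^m = -3^{m+1} + 3·(-3)^{m+1}.
This completes the inductive step, so u_i = -3^i + 3·(-3)^i for all i ≥ 1.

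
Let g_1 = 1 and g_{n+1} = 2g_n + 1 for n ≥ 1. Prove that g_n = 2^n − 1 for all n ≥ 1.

Base case: g_1 = 1, and 2^1 − 1 = 2 − 1 = 1.
Assume g_m = 2^m − 1 for some m ≥ 1.
Then g_{m+1} = 2g_m + 1 = 2·(2^m − 1) + 1 = 2^{m+1} − 2 + 1 = 2^{m+1} − 1.
This completes the inductive step, so g_n = 2^n − 1 for all n ≥ 1.

g_n = 2^n − 1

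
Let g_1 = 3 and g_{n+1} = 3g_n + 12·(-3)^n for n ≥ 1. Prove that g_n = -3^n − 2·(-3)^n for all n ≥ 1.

Base case: g_1 = 3, and -3^1 − 2·(-3)^1 = -3 + 6 = 3.
Assume g_k = -3^k − 2·(-3)^k for some k ≥ 1.
Then g_{k+1} = 3g_k + 12·(-3)^k = 3·(-3^k − 2·(-3)^k) + 12·(-3)^k = -3^{k+1} − 6·(-3)^k + 12·(-3)^k = -3^{k+1} + 6·(-3)^k = -3^{k+1} − 2·(-3)^{k+1}.
Hence g_n = -3^n − 2·(-3)^n for every n ≥ 1, by induction.

g_n = -3^n − 2·(-3)^n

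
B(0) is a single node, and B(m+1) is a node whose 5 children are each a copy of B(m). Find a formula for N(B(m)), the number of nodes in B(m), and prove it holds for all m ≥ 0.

Claim: N(B(m)) = (5^{m+1} − 1)/4.

Base case: N(B(0)) = 1, and (5^{0+1} − 1)/4 = 1.
Assume N(B(k)) = (5^{k+1} − 1)/4.
Then N(B(k+1)) = 1 + 5N(B(k)) = 1 + 5·(5^{k+1} − 1)/4 = 1 + (5^{k+2} − 5)/4 = (4 + 5^{k+2} − 5)/4 = (5^{k+2} − 1)/4.
So the formula holds for k+1, and by induction N(B(m)) = (5^{m+1} − 1)/4 for all m ≥ 0.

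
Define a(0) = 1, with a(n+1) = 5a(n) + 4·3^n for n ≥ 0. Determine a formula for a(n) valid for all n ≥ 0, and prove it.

Claim: a(n) = 3·5^n − 2·3^n.

Base case: a(0) = 1, and 3·5^0 − 2·3^0 = 3 − 2 = 1.
Assume a(k) = 3·5^k − 2·3^k for some k ≥ 0.
Then a(k+1) = 5a(k) + 4·3^k = 5·(3·5^k − 2·3^k) + 4·3^k = 3·5^{k+1} − 10·3^k + 4·3^k = 3·5^{k+1} − 6·3^k = 3·5^{k+1} − 2·3^{k+1}.
Hence a(n) = 3·5^n − 2·3^n for every n ≥ 0, by induction.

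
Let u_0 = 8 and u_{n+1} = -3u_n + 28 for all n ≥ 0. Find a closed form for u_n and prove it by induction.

Claim: u_n = (-3)^n + 7.

Base case: u_0 = 8, and (-3)^0 + 7 = 1 + 7 = 8.
Assume u_r = (-3)^r + 7 for some r ≥ 0.
Then u_{r+1} = -3u_r + 28 = -3·((-3)^r + 7) + 28 = -3·(-3)^r − 21 + 28 = (-3)^{r+1} + 7.
By induction, u_n = (-3)^n + 7 for all n ≥ 0.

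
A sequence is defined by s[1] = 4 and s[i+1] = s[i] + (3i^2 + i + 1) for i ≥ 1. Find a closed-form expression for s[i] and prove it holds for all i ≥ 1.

Claim: s[i] = i^3 − i^2 + i + 3.

Base case: s[1] = 4, and 1^3 − 1^2 + 1 + 3 = 4.
Assume s[m] = m^3 − m^2 + m + 3.
Then s[m+1] = s[m] + (3m^2 + m + 1) = (m^3 − m^2 + m + 3) + (3m^2 + m + 1) = m^3 + 2m^2 + 2m + 4,
and (m+1)^3 − (m+1)^2 + (m+1) + 3 = m^3 + 2m^2 + 2m + 4.
Hence s[i] = i^3 − i^2 + i + 3 for every i ≥ 1, by induction.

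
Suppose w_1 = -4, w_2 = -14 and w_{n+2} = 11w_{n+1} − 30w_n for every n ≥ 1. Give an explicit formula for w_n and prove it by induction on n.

Claim: w_n = 6^n − 2·5^n.

Base cases: w_1 = -4 and 6^1 − 2·5^1 = -4; w_2 = -14 and 6^2 − 2·5^2 = -14.
Assume w_j = 6^j − 2·5^j for all 1 ≤ j ≤ m, where m ≥ 2.
Then w_{m+1} = 11w_m − 30w_{m−1} = 11·(6^m − 2·5^m) − 30·(6^{m−1} − 2·5^{m−1}) = (11·6 − 30)6^{m−1} − 2·(11·5 − 30)5^{m−1} = 36·6^{m−1} − 50·5^{m−1} = 6^{m+1} − 2·5^{m+1}.
Hence w_n = 6^n − 2·5^n for every n ≥ 1, by strong induction.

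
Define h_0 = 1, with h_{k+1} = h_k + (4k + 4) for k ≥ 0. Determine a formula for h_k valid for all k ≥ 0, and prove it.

Claim: h_k = 2k^2 + 2k + 1.

Base case: h_0 = 1, and 2·0^2 + 2·0 + 1 = 1.
Assume h_r = 2r^2 + 2r + 1.
Then h_{r+1} = h_r + (4r + 4) = (2r^2 + 2r + 1) + (4r + 4) = 2r^2 + 6r + 5,
and 2·(r+1)^2 + 2·(r+1) + 1 = 2r^2 + 6r + 5.
By induction, h_k = 2k^2 + 2k + 1 for all k ≥ 0.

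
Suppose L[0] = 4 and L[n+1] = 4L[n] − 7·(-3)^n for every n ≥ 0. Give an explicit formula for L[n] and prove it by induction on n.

Claim: L[n] = 3·4^n + (-3)^n.

Base case: L[0] = 4, and 3·4^0 + (-3)^0 = 3 + 1 = 4.
Assume L[k] = 3·4^k + (-3)^k for some k ≥ 0.
Then L[k+1] = 4L[k] − 7·(-3)^k = 4·(3·4^k + (-3)^k) − 7·(-3)^k = 3·4^{k+1} + 4·(-3)^k − 7·(-3)^k = 3·4^{k+1} − 3·(-3)^k = 3·4^{k+1} + (-3)^{k+1}.
So the formula holds for k+1, and by induction L[n] = 3·4^n + (-3)^n for all n ≥ 0.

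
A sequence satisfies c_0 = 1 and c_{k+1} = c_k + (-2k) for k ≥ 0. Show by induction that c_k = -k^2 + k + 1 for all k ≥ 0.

Base case: c_0 = 1, and -0^2 + 0 + 1 = 1.
Assume c_j = -j^2 + j + 1.
Then c_{j+1} = c_j + (-2j) = (-j^2 + j + 1) + (-2j) = -j^2 − j + 1,
and -(j+1)^2 + (j+1) + 1 = -j^2 − j + 1.
This completes the inductive step, so c_k = -k^2 + k + 1 for all k ≥ 0.

c_k = -k^2 + k + 1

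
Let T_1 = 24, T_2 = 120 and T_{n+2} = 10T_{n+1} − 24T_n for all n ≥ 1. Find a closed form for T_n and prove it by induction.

Claim: T_n = 3·4^n + 2·6^n.

Base cases: T_1 = 24 and 3·4^1 + 2·6^1 = 24; T_2 = 120 and 3·4^2 + 2·6^2 = 120.
Assume T_j = 3·4^j + 2·6^j for all 1 ≤ j ≤ m, where m ≥ 2.
Then T_{m+1} = 10T_m − 24T_{m−1} = 10·(3·4^m + 2·6^m) − 24·(3·4^{m−1} + 2·6^{m−1}) = 3·(10·4 − 24)4^{m−1} + 2·(10·6 − 24)6^{m−1} = 48·4^{m−1} + 72·6^{m−1} = 3·4^{m+1} + 2·6^{m+1}.
This completes the inductive step, so T_n = 3·4^n + 2·6^n for all n ≥ 1.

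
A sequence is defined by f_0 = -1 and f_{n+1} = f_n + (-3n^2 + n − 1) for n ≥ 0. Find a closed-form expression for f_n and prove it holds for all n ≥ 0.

Claim: f_n = -n^3 + 2n^2 − 2n − 1.

Base case: f_0 = -1, and -0^3 + 2·0^2 − 2·0 − 1 = -1.
Assume f_r = -r^3 + 2r^2 − 2r − 1.
Then f_{r+1} = f_r + (-3r^2 + r − 1) = (-r^3 + 2r^2 − 2r − 1) + (-3r^2 + r − 1) = -r^3 − r^2 − r − 2,
and -(r+1)^3 + 2·(r+1)^2 − 2·(r+1) − 1 = -r^3 − r^2 − r − 2.
Hence f_n = -n^3 + 2n^2 − 2n − 1 for every n ≥ 0, by induction.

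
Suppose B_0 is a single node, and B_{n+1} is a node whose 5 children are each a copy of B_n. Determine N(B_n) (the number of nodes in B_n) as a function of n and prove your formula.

Claim: N(B_n) = (5^{n+1} − 1)/4.

Base case: N(B_0) = 1, and (5^{0+1} − 1)/4 = 1.
Assume N(B_k) = (5^{k+1} − 1)/4.
Then N(B_{k+1}) = 1 + 5N(B_k) = 1 + 5·(5^{k+1} − 1)/4 = 1 + (5^{k+2} − 5)/4 = (4 + 5^{k+2} − 5)/4 = (5^{k+2} − 1)/4.
This completes the inductive step, so N(B_n) = (5^{n+1} − 1)/4 for all n ≥ 0.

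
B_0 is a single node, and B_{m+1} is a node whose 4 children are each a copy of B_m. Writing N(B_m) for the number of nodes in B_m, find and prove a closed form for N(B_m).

Claim: N(B_m) = (4^{m+1} − 1)/3.

Base case: N(B_0) = 1, and (4^{0+1} − 1)/3 = 1.
Assume N(B_j) = (4^{j+1} − 1)/3.
Then N(B_{j+1}) = 1 + 4N(B_j) = 1 + 4·(4^{j+1} − 1)/3 = 1 + (4^{j+2} − 4)/3 = (3 + 4^{j+2} − 4)/3 = (4^{j+2} − 1)/3.
This completes the inductive step, so N(B_m) = (4^{m+1} − 1)/3 for all m ≥ 0.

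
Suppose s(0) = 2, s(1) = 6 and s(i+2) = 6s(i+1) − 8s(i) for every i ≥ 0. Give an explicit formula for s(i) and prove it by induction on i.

Claim: s(i) = 2^i + 4^i.

Base cases: s(0) = 2 and 2^0 + 4^0 = 2; s(1) = 6 and 2^1 + 4^1 = 6.
Assume s(j) = 2^j + 4^j for all 0 ≤ j ≤ r, where r ≥ 1.
Then s(r+1) = 6s(r) − 8s(r−1) = 6·(2^r + 4^r) − 8·(2^{r−1} + 4^{r−1}) = (6·2 − 8)2^{r−1} + (6·4 − 8)4^{r−1} = 4·2^{r−1} + 16·4^{r−1} = 2^{r+1} + 4^{r+1}.
This completes the inductive step, so s(i) = 2^i + 4^i for all i ≥ 0.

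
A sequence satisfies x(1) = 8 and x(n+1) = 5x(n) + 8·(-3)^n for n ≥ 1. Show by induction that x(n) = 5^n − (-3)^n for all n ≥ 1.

Base case: x(1) = 8, and 5^1 − (-3)^1 = 5 + 3 = 8.
Assume x(j) = 5^j − (-3)^j for some j ≥ 1.
Then x(j+1) = 5x(j) + 8·(-3)^j = 5·(5^j − (-3)^j) + 8·(-3)^j = 5^{j+1} − 5·(-3)^j + 8·(-3)^j = 5^{j+1} + 3·(-3)^j = 5^{j+1} − (-3)^{j+1}.
By induction, x(n) = 5^n − (-3)^n for all n ≥ 1.

x(n) = 5^n − (-3)^n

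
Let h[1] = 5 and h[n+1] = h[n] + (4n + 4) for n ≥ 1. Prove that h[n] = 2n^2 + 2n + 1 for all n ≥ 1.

Base case: h[1] = 5, and 2·1^2 + 2·1 + 1 = 5.
Assume h[j] = 2j^2 + 2j + 1.
Then h[j+1] = h[j] + (4j + 4) = (2j^2 + 2j + 1) + (4j + 4) = 2j^2 + 6j + 5,
and 2·(j+1)^2 + 2·(j+1) + 1 = 2j^2 + 6j + 5.
Hence h[n] = 2n^2 + 2n + 1 for every n ≥ 1, by induction.

h[n] = 2n^2 + 2n + 1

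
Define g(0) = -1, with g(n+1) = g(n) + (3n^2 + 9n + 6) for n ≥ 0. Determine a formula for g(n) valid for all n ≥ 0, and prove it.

Claim: g(n) = n^3 + 3n^2 + 2n − 1.

Base case: g(0) = -1, and 0^3 + 3·0^2 + 2·0 − 1 = -1.
Assume g(k) = k^3 + 3k^2 + 2k − 1.
Then g(k+1) = g(k) + (3k^2 + 9k + 6) = (k^3 + 3k^2 + 2k − 1) + (3k^2 + 9k + 6) = k^3 + 6k^2 + 11k + 5,
and (k+1)^3 + 3·(k+1)^2 + 2·(k+1) − 1 = k^3 + 6k^2 + 11k + 5.
Hence g(n) = n^3 + 3n^2 + 2n − 1 for every n ≥ 0, by induction.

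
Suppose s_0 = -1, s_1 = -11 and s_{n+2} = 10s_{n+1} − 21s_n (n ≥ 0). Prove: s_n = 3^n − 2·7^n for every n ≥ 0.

Base cases: s_0 = -1 and 3^0 − 2·7^0 = -1; s_1 = -11 and 3^1 − 2·7^1 = -11.
Assume s_j = 3^j − 2·7^j for all 0 ≤ j ≤ m, where m ≥ 1.
Then s_{m+1} = 10s_m − 21s_{m−1} = 10·(3^m − 2·7^m) − 21·(3^{m−1} − 2·7^{m−1}) = (10·3 − 21)3^{m−1} − 2·(10·7 − 21)7^{m−1} = 9·3^{m−1} − 98·7^{m−1} = 3^{m+1} − 2·7^{m+1}.
By strong induction, s_n = 3^n − 2·7^n for all n ≥ 0.

s_n = 3^n − 2·7^n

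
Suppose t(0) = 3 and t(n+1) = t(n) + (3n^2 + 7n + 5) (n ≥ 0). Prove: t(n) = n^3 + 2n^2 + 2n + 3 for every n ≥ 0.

Base case: t(0) = 3, and 0^3 + 2·0^2 + 2·0 + 3 = 3.
Assume t(k) = k^3 + 2k^2 + 2k + 3.
Then t(k+1) = t(k) + (3k^2 + 7k + 5) = (k^3 + 2k^2 + 2k + 3) + (3k^2 + 7k + 5) = k^3 + 5k^2 + 9k + 8,
and (k+1)^3 + 2·(k+1)^2 + 2·(k+1) + 3 = k^3 + 5k^2 + 9k + 8.
This completes the inductive step, so t(n) = n^3 + 2n^2 + 2n + 3 for all n ≥ 0.

t(n) = n^3 + 2n^2 + 2n + 3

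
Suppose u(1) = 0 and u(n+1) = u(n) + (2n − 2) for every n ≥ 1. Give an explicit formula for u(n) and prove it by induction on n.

Claim: u(n) = n^2 − 3n + 2.

Base case: u(1) = 0, and 1^2 − 3·1 + 2 = 0.
Assume u(m) = m^2 − 3m + 2.
Then u(m+1) = u(m) + (2m − 2) = (m^2 − 3m + 2) + (2m − 2) = m^2 − m,
and (m+1)^2 − 3·(m+1) + 2 = m^2 − m.
By induction, u(n) = n^2 − 3n + 2 for all n ≥ 1.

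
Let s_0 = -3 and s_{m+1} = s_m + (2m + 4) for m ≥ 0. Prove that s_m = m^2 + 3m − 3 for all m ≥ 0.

Base case: s_0 = -3, and 0^2 + 3·0 − 3 = -3.
Assume s_j = j^2 + 3j − 3.
Then s_{j+1} = s_j + (2j + 4) = (j^2 + 3j − 3) + (2j + 4) = j^2 + 5j + 1,
and (j+1)^2 + 3·(j+1) − 3 = j^2 + 5j + 1.
Hence s_m = m^2 + 3m − 3 for every m ≥ 0, by induction.

s_m = m^2 + 3m − 3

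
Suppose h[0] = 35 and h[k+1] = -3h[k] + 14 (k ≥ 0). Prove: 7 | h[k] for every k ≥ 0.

Base case: h[0] = 35 = 7·5, so 7 | h[0].
Assume 7 | h[r], so h[r] = 7t for some integer t.
Then h[r+1] = -3h[r] + 14 = -3·(7t) + 14 = 7(-3t + 2), so 7 | h[r+1].
Hence 7 | h[k] for every k ≥ 0, by induction.

7 | h[k]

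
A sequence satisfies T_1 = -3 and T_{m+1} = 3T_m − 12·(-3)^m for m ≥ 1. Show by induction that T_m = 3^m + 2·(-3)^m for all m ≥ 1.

Base case: T_1 = -3, and 3^1 + 2·(-3)^1 = 3 − 6 = -3.
Assume T_r = 3^r + 2·(-3)^r for some r ≥ 1.
Then T_{r+1} = 3T_r − 12·(-3)^r = 3·(3^r + 2·(-3)^r) − 12·(-3)^r = 3^{r+1} + 6·(-3)^r − 12·(-3)^r = 3^{r+1} − 6·(-3)^r = 3^{r+1} + 2·(-3)^{r+1}.
So the formula holds for r+1, and by induction T_m = 3^m + 2·(-3)^m for all m ≥ 1.

T_m = 3^m + 2·(-3)^m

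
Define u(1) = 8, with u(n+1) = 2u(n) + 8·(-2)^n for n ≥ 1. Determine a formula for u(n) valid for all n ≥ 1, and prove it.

Claim: u(n) = 2·2^n − 2·(-2)^n.

Base case: u(1) = 8, and 2·2^1 − 2·(-2)^1 = 4 + 4 = 8.
Assume u(k) = 2·2^k − 2·(-2)^k for some k ≥ 1.
Then u(k+1) = 2u(k) + 8·(-2)^k = 2·(2·2^k − 2·(-2)^k) + 8·(-2)^k = 2·2^{k+1} − 4·(-2)^k + 8·(-2)^k = 2·2^{k+1} + 4·(-2)^k = 2·2^{k+1} − 2·(-2)^{k+1}.
Hence u(n) = 2·2^n − 2·(-2)^n for every n ≥ 1, by induction.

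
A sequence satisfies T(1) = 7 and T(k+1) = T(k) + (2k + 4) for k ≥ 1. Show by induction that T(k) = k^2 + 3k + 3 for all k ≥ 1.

Base case: T(1) = 7, and 1^2 + 3·1 + 3 = 7.
Assume T(j) = j^2 + 3j + 3.
Then T(j+1) = T(j) + (2j + 4) = (j^2 + 3j + 3) + (2j + 4) = j^2 + 5j + 7,
and (j+1)^2 + 3·(j+1) + 3 = j^2 + 5j + 7.
By induction, T(k) = k^2 + 3k + 3 for all k ≥ 1.

T(k) = k^2 + 3k + 3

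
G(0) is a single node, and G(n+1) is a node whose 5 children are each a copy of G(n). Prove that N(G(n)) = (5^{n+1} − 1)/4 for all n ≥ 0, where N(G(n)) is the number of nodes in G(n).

Base case: N(G(0)) = 1, and (5^{0+1} − 1)/4 = 1.
Assume N(G(r)) = (5^{r+1} − 1)/4.
Then N(G(r+1)) = 1 + 5N(G(r)) = 1 + 5·(5^{r+1} − 1)/4 = 1 + (5^{r+2} − 5)/4 = (4 + 5^{r+2} − 5)/4 = (5^{r+2} − 1)/4.
Hence N(G(n)) = (5^{n+1} − 1)/4 for every n ≥ 0, by induction.

N(G(n)) = (5^{n+1} − 1)/4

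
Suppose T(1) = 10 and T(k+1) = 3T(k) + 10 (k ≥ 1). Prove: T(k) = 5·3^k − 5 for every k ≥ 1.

Base case: T(1) = 10, and 5·3^1 − 5 = 15 − 5 = 10.
Assume T(m) = 5·3^m − 5 for some m ≥ 1.
Then T(m+1) = 3T(m) + 10 = 3·(5·3^m − 5) + 10 = 15·3^m − 15 + 10 = 5·3^{m+1} − 5.
Hence T(k) = 5·3^k − 5 for every k ≥ 1, by induction.

T(k) = 5·3^k − 5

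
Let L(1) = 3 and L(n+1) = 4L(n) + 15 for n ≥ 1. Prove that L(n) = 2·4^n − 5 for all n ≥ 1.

Base case: L(1) = 3, and 2·4^1 − 5 = 8 − 5 = 3.
Assume L(j) = 2·4^j − 5 for some j ≥ 1.
Then L(j+1) = 4L(j) + 15 = 4·(2·4^j − 5) + 15 = 8·4^j − 20 + 15 = 2·4^{j+1} − 5.
By induction, L(n) = 2·4^n − 5 for all n ≥ 1.

L(n) = 2·4^n − 5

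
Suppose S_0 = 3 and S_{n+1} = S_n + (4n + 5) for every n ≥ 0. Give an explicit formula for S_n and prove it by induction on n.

Claim: S_n = 2n^2 + 3n + 3.

Base case: S_0 = 3, and 2·0^2 + 3·0 + 3 = 3.
Assume S_m = 2m^2 + 3m + 3.
Then S_{m+1} = S_m + (4m + 5) = (2m^2 + 3m + 3) + (4m + 5) = 2m^2 + 7m + 8,
and 2·(m+1)^2 + 3·(m+1) + 3 = 2m^2 + 7m + 8.
Hence S_n = 2n^2 + 3n + 3 for every n ≥ 0, by induction.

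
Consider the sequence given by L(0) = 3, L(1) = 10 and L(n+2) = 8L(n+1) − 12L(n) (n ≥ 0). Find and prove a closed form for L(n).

Claim: L(n) = 6^n + 2·2^n.

Base cases: L(0) = 3 and 6^0 + 2·2^0 = 3; L(1) = 10 and 6^1 + 2·2^1 = 10.
Assume L(j) = 6^j + 2·2^j for all 0 ≤ j ≤ k, where k ≥ 1.
Then L(k+1) = 8L(k) − 12L(k−1) = 8·(6^k + 2·2^k) − 12·(6^{k−1} + 2·2^{k−1}) = (8·6 − 12)6^{k−1} + 2·(8·2 − 12)2^{k−1} = 36·6^{k−1} + 8·2^{k−1} = 6^{k+1} + 2·2^{k+1}.
By strong induction, L(n) = 6^n + 2·2^n for all n ≥ 0.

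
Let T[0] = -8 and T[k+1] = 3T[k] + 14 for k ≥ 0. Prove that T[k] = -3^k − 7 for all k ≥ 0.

Base case: T[0] = -8, and -3^0 − 7 = -1 − 7 = -8.
Assume T[j] = -3^j − 7 for some j ≥ 0.
Then T[j+1] = 3T[j] + 14 = 3·(-3^j − 7) + 14 = -3^{j+1} − 21 + 14 = -3^{j+1} − 7.
So the formula holds for j+1, and by induction T[k] = -3^k − 7 for all k ≥ 0.

T[k] = -3^k − 7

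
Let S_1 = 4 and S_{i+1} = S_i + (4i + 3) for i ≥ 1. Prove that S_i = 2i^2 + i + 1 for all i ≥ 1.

Base case: S_1 = 4, and 2·1^2 + 1 + 1 = 4.
Assume S_k = 2k^2 + k + 1.
Then S_{k+1} = S_k + (4k + 3) = (2k^2 + k + 1) + (4k + 3) = 2k^2 + 5k + 4,
and 2·(k+1)^2 + (k+1) + 1 = 2k^2 + 5k + 4.
By induction, S_i = 2i^2 + i + 1 for all i ≥ 1.

S_i = 2i^2 + i + 1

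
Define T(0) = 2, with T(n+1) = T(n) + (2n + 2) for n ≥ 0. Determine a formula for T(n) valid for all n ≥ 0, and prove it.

Claim: T(n) = n^2 + n + 2.

Base case: T(0) = 2, and 0^2 + 0 + 2 = 2.
Assume T(m) = m^2 + m + 2.
Then T(m+1) = T(m) + (2m + 2) = (m^2 + m + 2) + (2m + 2) = m^2 + 3m + 4,
and (m+1)^2 + (m+1) + 2 = m^2 + 3m + 4.
Hence T(n) = n^2 + n + 2 for every n ≥ 0, by induction.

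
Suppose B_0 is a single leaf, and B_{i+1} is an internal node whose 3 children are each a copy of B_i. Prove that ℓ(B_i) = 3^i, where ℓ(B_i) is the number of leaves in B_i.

Base case: ℓ(B_0) = 1, and 3^0 = 1.
Assume ℓ(B_r) = 3^r.
Then ℓ(B_{r+1}) = 3·ℓ(B_r) = 3·3^r = 3^{r+1}.
This completes the inductive step, so ℓ(B_i) = 3^i for all i ≥ 0.

ℓ(B_i) = 3^i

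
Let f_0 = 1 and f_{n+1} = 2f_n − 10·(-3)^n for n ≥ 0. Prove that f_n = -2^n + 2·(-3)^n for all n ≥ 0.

Base case: f_0 = 1, and -2^0 + 2·(-3)^0 = -1 + 2 = 1.
Assume f_r = -2^r + 2·(-3)^r for some r ≥ 0.
Then f_{r+1} = 2f_r − 10·(-3)^r = 2·(-2^r + 2·(-3)^r) − 10·(-3)^r = -2^{r+1} + 4·(-3)^r − 10·(-3)^r = -2^{r+1} − 6·(-3)^r = -2^{r+1} + 2·(-3)^{r+1}.
By induction, f_n = -2^n + 2·(-3)^n for all n ≥ 0.

f_n = -2^n + 2·(-3)^n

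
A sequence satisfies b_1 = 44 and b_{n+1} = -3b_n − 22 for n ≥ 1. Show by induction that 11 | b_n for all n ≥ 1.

Base case: b_1 = 44 = 11·4, so 11 | b_1.
Assume 11 | b_r, so b_r = 11t for some integer t.
Then b_{r+1} = -3b_r − 22 = -3·(11t) − 22 = 11(-3t − 2), so 11 | b_{r+1}.
Hence 11 | b_n for every n ≥ 1, by induction.

11 | b_n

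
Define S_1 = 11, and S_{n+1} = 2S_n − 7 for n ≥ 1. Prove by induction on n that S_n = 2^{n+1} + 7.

Base case: S_1 = 11, and 2^{1+1} + 7 = 4 + 7 = 11.
Assume S_k = 2^{k+1} + 7 for some k ≥ 1.
Then S_{k+1} = 2S_k − 7 = 2·(2^{k+1} + 7) − 7 = 2^{k+2} + 14 − 7 = 2^{k+2} + 7.
Hence S_n = 2^{n+1} + 7 for every n ≥ 1, by induction.

S_n = 2^{n+1} + 7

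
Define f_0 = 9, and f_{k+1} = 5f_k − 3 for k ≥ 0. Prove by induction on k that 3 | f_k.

Base case: f_0 = 9 = 3·3, so 3 | f_0.
Assume 3 | f_r, so f_r = 3t for some integer t.
Then f_{r+1} = 5f_r − 3 = 5·(3t) − 3 = 3(5t − 1), so 3 | f_{r+1}.
So the property holds for r+1, and by induction 3 | f_k for all k ≥ 0.

3 | f_k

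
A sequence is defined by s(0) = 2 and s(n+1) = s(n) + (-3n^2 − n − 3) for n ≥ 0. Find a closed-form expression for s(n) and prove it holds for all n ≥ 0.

Claim: s(n) = -n^3 + n^2 − 3n + 2.

Base case: s(0) = 2, and -0^3 + 0^2 − 3·0 + 2 = 2.
Assume s(j) = -j^3 + j^2 − 3j + 2.
Then s(j+1) = s(j) + (-3j^2 − j − 3) = (-j^3 + j^2 − 3j + 2) + (-3j^2 − j − 3) = -j^3 − 2j^2 − 4j − 1,
and -(j+1)^3 + (j+1)^2 − 3·(j+1) + 2 = -j^3 − 2j^2 − 4j − 1.
Hence s(n) = -n^3 + n^2 − 3n + 2 for every n ≥ 0, by induction.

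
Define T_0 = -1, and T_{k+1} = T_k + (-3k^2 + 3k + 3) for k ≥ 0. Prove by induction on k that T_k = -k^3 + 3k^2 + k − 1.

Base case: T_0 = -1, and -0^3 + 3·0^2 + 0 − 1 = -1.
Assume T_m = -m^3 + 3m^2 + m − 1.
Then T_{m+1} = T_m + (-3m^2 + 3m + 3) = (-m^3 + 3m^2 + m − 1) + (-3m^2 + 3m + 3) = -m^3 + 4m + 2,
and -(m+1)^3 + 3·(m+1)^2 + (m+1) − 1 = -m^3 + 4m + 2.
By induction, T_k = -k^3 + 3k^2 + k − 1 for all k ≥ 0.

T_k = -k^3 + 3k^2 + k − 1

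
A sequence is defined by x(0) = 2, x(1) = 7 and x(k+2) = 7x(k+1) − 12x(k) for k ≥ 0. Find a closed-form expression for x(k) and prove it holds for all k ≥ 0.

Claim: x(k) = 4^k + 3^k.

Base cases: x(0) = 2 and 4^0 + 3^0 = 2; x(1) = 7 and 4^1 + 3^1 = 7.
Assume x(i) = 4^i + 3^i for all 0 ≤ i ≤ j, where j ≥ 1.
Then x(j+1) = 7x(j) − 12x(j−1) = 7·(4^j + 3^j) − 12·(4^{j−1} + 3^{j−1}) = (7·4 − 12)4^{j−1} + (7·3 − 12)3^{j−1} = 16·4^{j−1} + 9·3^{j−1} = 4^{j+1} + 3^{j+1}.
This completes the inductive step, so x(k) = 4^k + 3^k for all k ≥ 0.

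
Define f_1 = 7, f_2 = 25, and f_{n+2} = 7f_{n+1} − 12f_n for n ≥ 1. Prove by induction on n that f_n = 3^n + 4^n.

Base cases: f_1 = 7 and 3^1 + 4^1 = 7; f_2 = 25 and 3^2 + 4^2 = 25.
Assume f_j = 3^j + 4^j for all 1 ≤ j ≤ m, where m ≥ 2.
Then f_{m+1} = 7f_m − 12f_{m−1} = 7·(3^m + 4^m) − 12·(3^{m−1} + 4^{m−1}) = (7·3 − 12)3^{m−1} + (7·4 − 12)4^{m−1} = 9·3^{m−1} + 16·4^{m−1} = 3^{m+1} + 4^{m+1}.
Hence f_n = 3^n + 4^n for every n ≥ 1, by strong induction.

f_n = 3^n + 4^n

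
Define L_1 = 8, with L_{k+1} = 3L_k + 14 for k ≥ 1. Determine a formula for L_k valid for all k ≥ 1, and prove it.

Claim: L_k = 5·3^k − 7.

Base case: L_1 = 8, and 5·3^1 − 7 = 15 − 7 = 8.
Assume L_m = 5·3^m − 7 for some m ≥ 1.
Then L_{m+1} = 3L_m + 14 = 3·(5·3^m − 7) + 14 = 15·3^m − 21 + 14 = 5·3^{m+1} − 7.
So the formula holds for m+1, and by induction L_k = 5·3^k − 7 for all k ≥ 1.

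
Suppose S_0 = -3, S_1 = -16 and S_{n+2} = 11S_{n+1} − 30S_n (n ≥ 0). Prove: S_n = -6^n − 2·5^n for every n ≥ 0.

Base cases: S_0 = -3 and -6^0 − 2·5^0 = -3; S_1 = -16 and -6^1 − 2·5^1 = -16.
Assume S_j = -6^j − 2·5^j for all 0 ≤ j ≤ k, where k ≥ 1.
Then S_{k+1} = 11S_k − 30S_{k−1} = 11·(-6^k − 2·5^k) − 30·(-6^{k−1} − 2·5^{k−1}) = -(11·6 − 30)6^{k−1} − 2·(11·5 − 30)5^{k−1} = -36·6^{k−1} − 50·5^{k−1} = -6^{k+1} − 2·5^{k+1}.
So the formula holds for k+1, and by strong induction S_n = -6^n − 2·5^n for all n ≥ 0.

S_n = -6^n − 2·5^n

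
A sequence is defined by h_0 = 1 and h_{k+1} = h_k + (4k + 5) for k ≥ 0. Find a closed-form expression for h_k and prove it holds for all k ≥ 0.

Claim: h_k = 2k^2 + 3k + 1.

Base case: h_0 = 1, and 2·0^2 + 3·0 + 1 = 1.
Assume h_m = 2m^2 + 3m + 1.
Then h_{m+1} = h_m + (4m + 5) = (2m^2 + 3m + 1) + (4m + 5) = 2m^2 + 7m + 6,
and 2·(m+1)^2 + 3·(m+1) + 1 = 2m^2 + 7m + 6.
This completes the inductive step, so h_k = 2k^2 + 3k + 1 for all k ≥ 0.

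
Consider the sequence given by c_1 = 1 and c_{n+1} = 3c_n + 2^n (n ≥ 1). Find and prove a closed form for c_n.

Claim: c_n = 3^n − 2^n.

Base case: c_1 = 1, and 3^1 − 2^1 = 3 − 2 = 1.
Assume c_j = 3^j − 2^j for some j ≥ 1.
Then c_{j+1} = 3c_j + 2^j = 3·(3^j − 2^j) + 2^j = 3^{j+1} − 3·2^j + 2^j = 3^{j+1} − 2·2^j = 3^{j+1} − 2^{j+1}.
This completes the inductive step, so c_n = 3^n − 2^n for all n ≥ 1.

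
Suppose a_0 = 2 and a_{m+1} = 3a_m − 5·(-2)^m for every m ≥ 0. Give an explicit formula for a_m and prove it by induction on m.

Claim: a_m = 3^m + (-2)^m.

Base case: a_0 = 2, and 3^0 + (-2)^0 = 1 + 1 = 2.
Assume a_k = 3^k + (-2)^k for some k ≥ 0.
Then a_{k+1} = 3a_k − 5·(-2)^k = 3·(3^k + (-2)^k) − 5·(-2)^k = 3^{k+1} + 3·(-2)^k − 5·(-2)^k = 3^{k+1} − 2·(-2)^k = 3^{k+1} + (-2)^{k+1}.
This completes the inductive step, so a_m = 3^m + (-2)^m for all m ≥ 0.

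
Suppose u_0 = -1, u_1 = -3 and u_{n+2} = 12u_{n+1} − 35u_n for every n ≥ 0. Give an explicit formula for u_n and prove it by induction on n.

Claim: u_n = 7^n − 2·5^n.

Base cases: u_0 = -1 and 7^0 − 2·5^0 = -1; u_1 = -3 and 7^1 − 2·5^1 = -3.
Assume u_j = 7^j − 2·5^j for all 0 ≤ j ≤ m, where m ≥ 1.
Then u_{m+1} = 12u_m − 35u_{m−1} = 12·(7^m − 2·5^m) − 35·(7^{m−1} − 2·5^{m−1}) = (12·7 − 35)7^{m−1} − 2·(12·5 − 35)5^{m−1} = 49·7^{m−1} − 50·5^{m−1} = 7^{m+1} − 2·5^{m+1}.
So the formula holds for m+1, and by strong induction u_n = 7^n − 2·5^n for all n ≥ 0.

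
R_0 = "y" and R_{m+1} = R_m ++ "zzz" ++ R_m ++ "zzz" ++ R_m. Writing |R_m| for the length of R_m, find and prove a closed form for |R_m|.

Claim: |R_m| = 4·3^m − 3.

Base case: |R_0| = 1, and 4·3^0 − 3 = 1.
Assume |R_r| = 4·3^r − 3.
Then |R_{r+1}| = 3|R_r| + 6 = 3(4·3^r − 3) + 6 = 4·3^{r+1} − 9 + 6 = 4·3^{r+1} − 3.
This completes the inductive step, so |R_m| = 4·3^m − 3 for all m ≥ 0.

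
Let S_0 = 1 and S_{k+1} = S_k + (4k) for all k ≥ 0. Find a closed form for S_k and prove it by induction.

Claim: S_k = 2k^2 − 2k + 1.

Base case: S_0 = 1, and 2·0^2 − 2·0 + 1 = 1.
Assume S_m = 2m^2 − 2m + 1.
Then S_{m+1} = S_m + (4m) = (2m^2 − 2m + 1) + (4m) = 2m^2 + 2m + 1,
and 2·(m+1)^2 − 2·(m+1) + 1 = 2m^2 + 2m + 1.
This completes the inductive step, so S_k = 2k^2 − 2k + 1 for all k ≥ 0.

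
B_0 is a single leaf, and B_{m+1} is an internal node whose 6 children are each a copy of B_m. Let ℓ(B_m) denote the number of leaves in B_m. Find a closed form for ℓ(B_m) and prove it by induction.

Claim: ℓ(B_m) = 6^m.

Base case: ℓ(B_0) = 1, and 6^0 = 1.
Assume ℓ(B_k) = 6^k.
Then ℓ(B_{k+1}) = 6·ℓ(B_k) = 6·6^k = 6^{k+1}.
Hence ℓ(B_m) = 6^m for every m ≥ 0, by induction.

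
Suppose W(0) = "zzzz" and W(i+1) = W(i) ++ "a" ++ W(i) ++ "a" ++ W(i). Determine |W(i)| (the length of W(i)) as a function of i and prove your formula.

Claim: |W(i)| = 5·3^i − 1.

Base case: |W(0)| = 4, and 5·3^0 − 1 = 4.
Assume |W(m)| = 5·3^m − 1.
Then |W(m+1)| = 3|W(m)| + 2 = 3(5·3^m − 1) + 2 = 5·3^{m+1} − 3 + 2 = 5·3^{m+1} − 1.
By induction, |W(i)| = 5·3^i − 1 for all i ≥ 0.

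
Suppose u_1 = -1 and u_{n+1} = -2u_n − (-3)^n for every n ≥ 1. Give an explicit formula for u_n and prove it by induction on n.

Claim: u_n = -(-2)^n + (-3)^n.

Base case: u_1 = -1, and -(-2)^1 + (-3)^1 = 2 − 3 = -1.
Assume u_k = -(-2)^k + (-3)^k for some k ≥ 1.
Then u_{k+1} = -2u_k − (-3)^k = -2·(-(-2)^k + (-3)^k) − (-3)^k = -(-2)^{k+1} − 2·(-3)^k − (-3)^k = -(-2)^{k+1} − 3·(-3)^k = -(-2)^{k+1} + (-3)^{k+1}.
This completes the inductive step, so u_n = -(-2)^n + (-3)^n for all n ≥ 1.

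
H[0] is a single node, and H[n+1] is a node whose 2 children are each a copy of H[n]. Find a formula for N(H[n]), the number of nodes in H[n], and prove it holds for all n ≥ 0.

Claim: N(H[n]) = 2^{n+1} − 1.

Base case: N(H[0]) = 1, and 2^{0+1} − 1 = 1.
Assume N(H[k]) = 2^{k+1} − 1.
Then N(H[k+1]) = 1 + 2N(H[k]) = 1 + 2(2^{k+1} − 1) = 2^{k+2} − 2 + 1 = 2^{k+2} − 1.
By induction, N(H[n]) = 2^{n+1} − 1 for all n ≥ 0.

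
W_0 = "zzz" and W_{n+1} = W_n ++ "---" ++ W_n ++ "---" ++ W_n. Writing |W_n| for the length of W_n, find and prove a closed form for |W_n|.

Claim: |W_n| = 6·3^n − 3.

Base case: |W_0| = 3, and 6·3^0 − 3 = 3.
Assume |W_m| = 6·3^m − 3.
Then |W_{m+1}| = 3|W_m| + 6 = 3(6·3^m − 3) + 6 = 6·3^{m+1} − 9 + 6 = 6·3^{m+1} − 3.
By induction, |W_n| = 6·3^n − 3 for all n ≥ 0.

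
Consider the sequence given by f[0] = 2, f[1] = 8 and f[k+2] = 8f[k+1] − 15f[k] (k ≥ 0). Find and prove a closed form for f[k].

Claim: f[k] = 5^k + 3^k.

Base cases: f[0] = 2 and 5^0 + 3^0 = 2; f[1] = 8 and 5^1 + 3^1 = 8.
Assume f[j] = 5^j + 3^j for all 0 ≤ j ≤ r, where r ≥ 1.
Then f[r+1] = 8f[r] − 15f[r−1] = 8·(5^r + 3^r) − 15·(5^{r−1} + 3^{r−1}) = (8·5 − 15)5^{r−1} + (8·3 − 15)3^{r−1} = 25·5^{r−1} + 9·3^{r−1} = 5^{r+1} + 3^{r+1}.
Hence f[k] = 5^k + 3^k for every k ≥ 0, by strong induction.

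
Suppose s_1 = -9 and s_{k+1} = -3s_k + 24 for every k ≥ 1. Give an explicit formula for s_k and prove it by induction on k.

Claim: s_k = 5·(-3)^k + 6.

Base case: s_1 = -9, and 5·(-3)^1 + 6 = -15 + 6 = -9.
Assume s_r = 5·(-3)^r + 6 for some r ≥ 1.
Then s_{r+1} = -3s_r + 24 = -3·(5·(-3)^r + 6) + 24 = -15·(-3)^r − 18 + 24 = 5·(-3)^{r+1} + 6.
By induction, s_k = 5·(-3)^k + 6 for all k ≥ 1.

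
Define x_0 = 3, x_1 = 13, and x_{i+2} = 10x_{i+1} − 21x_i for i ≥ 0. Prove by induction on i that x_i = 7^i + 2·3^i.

Base cases: x_0 = 3 and 7^0 + 2·3^0 = 3; x_1 = 13 and 7^1 + 2·3^1 = 13.
Assume x_j = 7^j + 2·3^j for all 0 ≤ j ≤ m, where m ≥ 1.
Then x_{m+1} = 10x_m − 21x_{m−1} = 10·(7^m + 2·3^m) − 21·(7^{m−1} + 2·3^{m−1}) = (10·7 − 21)7^{m−1} + 2·(10·3 − 21)3^{m−1} = 49·7^{m−1} + 18·3^{m−1} = 7^{m+1} + 2·3^{m+1}.
Hence x_i = 7^i + 2·3^i for every i ≥ 0, by strong induction.

x_i = 7^i + 2·3^i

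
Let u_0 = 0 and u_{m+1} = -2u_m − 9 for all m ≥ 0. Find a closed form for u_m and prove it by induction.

Claim: u_m = 3·(-2)^m − 3.

Base case: u_0 = 0, and 3·(-2)^0 − 3 = 3 − 3 = 0.
Assume u_j = 3·(-2)^j − 3 for some j ≥ 0.
Then u_{j+1} = -2u_j − 9 = -2·(3·(-2)^j − 3) − 9 = -6·(-2)^j + 6 − 9 = 3·(-2)^{j+1} − 3.
This completes the inductive step, so u_m = 3·(-2)^m − 3 for all m ≥ 0.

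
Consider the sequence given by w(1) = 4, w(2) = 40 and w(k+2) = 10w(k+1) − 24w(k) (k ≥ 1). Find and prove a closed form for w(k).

Claim: w(k) = 2·6^k − 2·4^k.

Base cases: w(1) = 4 and 2·6^1 − 2·4^1 = 4; w(2) = 40 and 2·6^2 − 2·4^2 = 40.
Assume w(i) = 2·6^i − 2·4^i for all 1 ≤ i ≤ j, where j ≥ 2.
Then w(j+1) = 10w(j) − 24w(j−1) = 10·(2·6^j − 2·4^j) − 24·(2·6^{j−1} − 2·4^{j−1}) = 2·(10·6 − 24)6^{j−1} − 2·(10·4 − 24)4^{j−1} = 72·6^{j−1} − 32·4^{j−1} = 2·6^{j+1} − 2·4^{j+1}.
Hence w(k) = 2·6^k − 2·4^k for every k ≥ 1, by strong induction.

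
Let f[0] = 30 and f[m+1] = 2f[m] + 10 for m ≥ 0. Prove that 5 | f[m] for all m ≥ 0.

Base case: f[0] = 30 = 5·6, so 5 | f[0].
Assume 5 | f[j], so f[j] = 5t for some integer t.
Then f[j+1] = 2f[j] + 10 = 2·(5t) + 10 = 5(2t + 2), so 5 | f[j+1].
Hence 5 | f[m] for every m ≥ 0, by induction.

5 | f[m]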